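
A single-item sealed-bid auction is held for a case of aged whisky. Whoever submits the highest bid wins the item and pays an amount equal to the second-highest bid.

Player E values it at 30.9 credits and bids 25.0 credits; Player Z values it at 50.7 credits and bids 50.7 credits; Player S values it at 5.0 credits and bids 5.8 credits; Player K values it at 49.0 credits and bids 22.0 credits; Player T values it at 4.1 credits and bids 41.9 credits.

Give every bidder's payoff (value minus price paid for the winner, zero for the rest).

Player E 0.0 credits, Player Z 8.8 credits, Player S 0.0 credits, Player K 0.0 credits, Player T 0.0 credits.

Ranking the bids: Player Z 50.7 credits > Player T 41.9 credits > Player E 25.0 credits > Player K 22.0 credits > Player S 5.8 credits.
Player Z has the top bid and wins; the price is the second-highest bid, 41.9 credits.
Player Z's payoff = 50.7 credits − 41.9 credits = 8.8 credits. All other bidders lose, so their payoff is 0.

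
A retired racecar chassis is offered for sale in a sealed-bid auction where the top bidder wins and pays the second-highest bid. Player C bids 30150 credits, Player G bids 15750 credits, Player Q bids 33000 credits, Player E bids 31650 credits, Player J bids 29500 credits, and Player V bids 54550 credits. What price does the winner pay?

Ordered from highest: Player V 54550 credits > Player Q 33000 credits > Player E 31650 credits > Player C 30150 credits > Player J 29500 credits > Player G 15750 credits.
Player V is the highest bidder, so Player V wins.
Under the second-price rule, the price is the second-highest bid: 33000 credits.

33000 credits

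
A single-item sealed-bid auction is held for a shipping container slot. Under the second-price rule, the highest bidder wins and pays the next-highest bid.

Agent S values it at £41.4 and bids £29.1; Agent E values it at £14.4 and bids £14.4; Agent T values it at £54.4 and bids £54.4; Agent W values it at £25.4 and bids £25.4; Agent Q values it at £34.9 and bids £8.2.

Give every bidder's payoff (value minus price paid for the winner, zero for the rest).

Agent S £0.0, Agent E £0.0, Agent T £25.3, Agent W £0.0, Agent Q £0.0.

Ordered from highest: Agent T £54.4 > Agent S £29.1 > Agent W £25.4 > Agent E £14.4 > Agent Q £8.2.
Agent T has the top bid and wins; the price is the second-highest bid, £29.1.
Agent T's payoff = £54.4 − £29.1 = £25.3. All other bidders lose, so their payoff is 0.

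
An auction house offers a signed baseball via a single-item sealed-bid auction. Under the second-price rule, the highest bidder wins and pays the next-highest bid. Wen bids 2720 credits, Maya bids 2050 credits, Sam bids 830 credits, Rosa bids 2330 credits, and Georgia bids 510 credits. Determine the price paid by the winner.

2330 credits

Ranking the bids: Wen 2720 credits, then Rosa 2330 credits, then Maya 2050 credits, then Sam 830 credits, then Georgia 510 credits.
Wen has the highest bid, so Wen wins.
The second-highest bid is 2330 credits, so that is what Wen pays.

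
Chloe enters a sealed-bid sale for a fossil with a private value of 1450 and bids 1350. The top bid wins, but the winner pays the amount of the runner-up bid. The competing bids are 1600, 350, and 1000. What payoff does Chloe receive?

Chloe's payoff: 0.

Highest competing bid: 1600.
Chloe's bid 1350 is not the highest, so Chloe loses, pays nothing, and earns zero payoff.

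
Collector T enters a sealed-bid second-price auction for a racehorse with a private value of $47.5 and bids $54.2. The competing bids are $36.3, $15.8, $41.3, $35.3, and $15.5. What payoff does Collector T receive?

Highest competing bid: $41.3.
Collector T's bid $54.2 is the highest overall, so Collector T wins and pays the second-highest bid, $41.3.
Payoff = value − price = $47.5 − $41.3 = $6.2.

Collector T's payoff: $6.2.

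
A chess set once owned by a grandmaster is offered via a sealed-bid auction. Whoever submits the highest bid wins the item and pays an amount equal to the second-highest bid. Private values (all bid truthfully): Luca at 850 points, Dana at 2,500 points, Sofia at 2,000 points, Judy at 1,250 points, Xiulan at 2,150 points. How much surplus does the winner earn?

Ordered from highest: Dana 2,500 points > Xiulan 2,150 points > Sofia 2,000 points > Judy 1,250 points > Luca 850 points.
Dana wins with the top bid and pays the second-highest, 2,150 points.
Surplus = 2,500 points − 2,150 points = 350 points.

Surplus = 350 points.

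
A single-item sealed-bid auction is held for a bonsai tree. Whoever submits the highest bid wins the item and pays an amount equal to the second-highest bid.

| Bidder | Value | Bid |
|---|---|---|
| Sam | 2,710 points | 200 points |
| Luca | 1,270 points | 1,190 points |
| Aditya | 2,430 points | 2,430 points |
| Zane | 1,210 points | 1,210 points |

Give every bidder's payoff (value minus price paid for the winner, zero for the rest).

Payoffs: Sam 0 points, Luca 0 points, Aditya 1,220 points, Zane 0 points.

Bids in descending order: Aditya 2,430 points; Zane 1,210 points; Luca 1,190 points; Sam 200 points.
Aditya has the top bid and wins; the price is the second-highest bid, 1,210 points.
Aditya's payoff = 2,430 points − 1,210 points = 1,220 points. All other bidders lose, so their payoff is 0.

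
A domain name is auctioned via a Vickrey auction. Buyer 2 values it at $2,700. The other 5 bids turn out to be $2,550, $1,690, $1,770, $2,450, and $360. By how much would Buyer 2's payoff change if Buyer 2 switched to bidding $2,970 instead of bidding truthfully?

Payoff change: $0.

The highest competing bid is $2,550.
Bidding truthfully at $2,700: Buyer 2 has the top bid, wins, and pays the second-highest bid $2,550. Payoff = $2,700 − $2,550 = $150.
Bidding $2,970: Buyer 2 has the top bid, wins, and pays the second-highest bid $2,550. Payoff = $2,700 − $2,550 = $150.
Change = $150 − $150 = $0.
The bid only affects whether you win, not the price — here both bids land on the same side of the top rival bid, so the deviation is payoff-neutral.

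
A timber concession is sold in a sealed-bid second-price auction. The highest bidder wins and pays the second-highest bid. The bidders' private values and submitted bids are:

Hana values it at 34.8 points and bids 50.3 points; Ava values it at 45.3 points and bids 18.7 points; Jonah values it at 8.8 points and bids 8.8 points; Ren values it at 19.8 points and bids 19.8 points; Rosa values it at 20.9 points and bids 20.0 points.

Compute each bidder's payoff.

Hana 14.8 points, Ava 0.0 points, Jonah 0.0 points, Ren 0.0 points, Rosa 0.0 points.

Sorted high to low: Hana 50.3 points, then Rosa 20.0 points, then Ren 19.8 points, then Ava 18.7 points, then Jonah 8.8 points.
Hana has the top bid and wins; the price is the second-highest bid, 20.0 points.
Hana's payoff = 34.8 points − 20.0 points = 14.8 points. All other bidders lose, so their payoff is 0.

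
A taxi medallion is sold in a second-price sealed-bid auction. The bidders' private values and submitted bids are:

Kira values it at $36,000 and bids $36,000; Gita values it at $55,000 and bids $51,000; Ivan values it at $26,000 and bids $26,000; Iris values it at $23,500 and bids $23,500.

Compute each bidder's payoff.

Bids in descending order: Gita $51,000 > Kira $36,000 > Ivan $26,000 > Iris $23,500.
Gita has the top bid and wins; the price is the second-highest bid, $36,000.
Gita's payoff = $55,000 − $36,000 = $19,000. All other bidders lose, so their payoff is 0.

Kira $0, Gita $19,000, Ivan $0, Iris $0.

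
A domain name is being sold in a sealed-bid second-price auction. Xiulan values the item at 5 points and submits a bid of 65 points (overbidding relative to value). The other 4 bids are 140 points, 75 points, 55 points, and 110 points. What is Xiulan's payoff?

Xiulan's payoff: 0 points.

Highest competing bid: 140 points.
Xiulan's bid 65 points is not the highest, so Xiulan loses, pays nothing, and earns zero payoff.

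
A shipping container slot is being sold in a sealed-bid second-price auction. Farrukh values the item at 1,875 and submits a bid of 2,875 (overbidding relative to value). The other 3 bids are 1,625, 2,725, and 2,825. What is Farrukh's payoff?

Farrukh's payoff: -950.

Highest competing bid: 2,825.
Farrukh's bid 2,875 is the highest overall, so Farrukh wins and pays the second-highest bid, 2,825.
Payoff = value − price = 1,875 − 2,825 = -950.
Overbidding won the item at a price above value — truthful bidding would have avoided this loss.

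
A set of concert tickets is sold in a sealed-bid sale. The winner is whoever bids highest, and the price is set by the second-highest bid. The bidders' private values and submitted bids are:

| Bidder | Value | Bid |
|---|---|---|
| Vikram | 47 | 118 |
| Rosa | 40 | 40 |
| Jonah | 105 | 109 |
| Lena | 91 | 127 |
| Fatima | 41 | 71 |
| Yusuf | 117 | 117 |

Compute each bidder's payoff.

Payoffs: Vikram 0, Rosa 0, Jonah 0, Lena -27, Fatima 0, Yusuf 0.

Ranking the bids: Lena 127; Vikram 118; Yusuf 117; Jonah 109; Fatima 71; Rosa 40.
Lena has the top bid and wins; the price is the second-highest bid, 118.
Lena's payoff = 91 − 118 = -27. All other bidders lose, so their payoff is 0.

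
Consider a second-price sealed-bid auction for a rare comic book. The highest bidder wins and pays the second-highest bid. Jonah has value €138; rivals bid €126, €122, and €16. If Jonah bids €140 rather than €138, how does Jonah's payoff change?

The highest competing bid is €126.
Bidding truthfully at €138: Jonah has the top bid, wins, and pays the second-highest bid €126. Payoff = €138 − €126 = €12.
Bidding €140: Jonah has the top bid, wins, and pays the second-highest bid €126. Payoff = €138 − €126 = €12.
Change = €12 − €12 = €0.
The bid only affects whether you win, not the price — here both bids land on the same side of the top rival bid, so the deviation is payoff-neutral.

Payoff change: €0.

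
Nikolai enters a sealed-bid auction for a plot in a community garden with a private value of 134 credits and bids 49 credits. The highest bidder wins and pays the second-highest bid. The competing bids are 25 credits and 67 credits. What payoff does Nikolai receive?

Payoff = 0 credits.

Highest competing bid: 67 credits.
Nikolai's bid 49 credits is not the highest, so Nikolai loses, pays nothing, and earns zero payoff.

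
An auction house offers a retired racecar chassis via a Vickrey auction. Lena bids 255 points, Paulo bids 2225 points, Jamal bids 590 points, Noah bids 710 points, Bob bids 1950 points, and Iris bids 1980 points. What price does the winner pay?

1980 points

Bids in descending order: Paulo 2225 points; Iris 1980 points; Bob 1950 points; Noah 710 points; Jamal 590 points; Lena 255 points.
Paulo has the highest bid, so Paulo wins.
The second-highest bid is 1980 points, so that is what Paulo pays.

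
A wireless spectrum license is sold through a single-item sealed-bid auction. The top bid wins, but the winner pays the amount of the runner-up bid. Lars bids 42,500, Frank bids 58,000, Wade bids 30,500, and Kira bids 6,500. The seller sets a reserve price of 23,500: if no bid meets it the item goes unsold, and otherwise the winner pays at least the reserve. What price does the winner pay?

Sorted high to low: Frank 58,000 > Lars 42,500 > Wade 30,500 > Kira 6,500.
Frank has the highest bid, so Frank wins.
The second-highest bid is 42,500, which exceeds the reserve, so that sets the price.

Price paid: 42,500.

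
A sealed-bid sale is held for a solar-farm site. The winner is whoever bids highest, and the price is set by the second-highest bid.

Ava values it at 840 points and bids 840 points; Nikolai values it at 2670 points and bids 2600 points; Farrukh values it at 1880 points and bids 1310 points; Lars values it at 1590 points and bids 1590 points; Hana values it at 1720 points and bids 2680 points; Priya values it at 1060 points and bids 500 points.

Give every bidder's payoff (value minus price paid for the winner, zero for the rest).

Ava 0 points, Nikolai 0 points, Farrukh 0 points, Lars 0 points, Hana -880 points, Priya 0 points.

Bids in descending order: Hana 2680 points, then Nikolai 2600 points, then Lars 1590 points, then Farrukh 1310 points, then Ava 840 points, then Priya 500 points.
Hana has the top bid and wins; the price is the second-highest bid, 2600 points.
Hana's payoff = 1720 points − 2600 points = -880 points. All other bidders lose, so their payoff is 0.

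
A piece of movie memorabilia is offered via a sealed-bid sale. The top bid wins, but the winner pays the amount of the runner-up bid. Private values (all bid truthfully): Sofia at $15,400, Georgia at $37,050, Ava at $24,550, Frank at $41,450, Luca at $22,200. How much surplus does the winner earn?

Bids in descending order: Frank $41,450 > Georgia $37,050 > Ava $24,550 > Luca $22,200 > Sofia $15,400.
Frank wins with the top bid and pays the second-highest, $37,050.
Surplus = $41,450 − $37,050 = $4,400.

$4,400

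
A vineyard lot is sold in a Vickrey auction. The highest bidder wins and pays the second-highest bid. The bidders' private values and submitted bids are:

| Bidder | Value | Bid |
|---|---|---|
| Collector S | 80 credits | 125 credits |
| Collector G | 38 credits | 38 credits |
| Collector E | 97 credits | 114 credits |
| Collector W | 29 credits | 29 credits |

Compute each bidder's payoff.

Collector S -34 credits, Collector G 0 credits, Collector E 0 credits, Collector W 0 credits.

Ordered from highest: Collector S 125 credits > Collector E 114 credits > Collector G 38 credits > Collector W 29 credits.
Collector S has the top bid and wins; the price is the second-highest bid, 114 credits.
Collector S's payoff = 80 credits − 114 credits = -34 credits. All other bidders lose, so their payoff is 0.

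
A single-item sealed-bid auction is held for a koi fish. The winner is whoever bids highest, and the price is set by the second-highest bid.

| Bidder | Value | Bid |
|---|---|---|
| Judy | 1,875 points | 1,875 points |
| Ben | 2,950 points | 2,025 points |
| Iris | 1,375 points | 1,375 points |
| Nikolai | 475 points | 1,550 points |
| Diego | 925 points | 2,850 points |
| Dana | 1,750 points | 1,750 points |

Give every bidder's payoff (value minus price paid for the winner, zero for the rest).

Payoffs: Judy 0 points, Ben 0 points, Iris 0 points, Nikolai 0 points, Diego -1,100 points, Dana 0 points.

Bids in descending order: Diego 2,850 points; Ben 2,025 points; Judy 1,875 points; Dana 1,750 points; Nikolai 1,550 points; Iris 1,375 points.
Diego has the top bid and wins; the price is the second-highest bid, 2,025 points.
Diego's payoff = 925 points − 2,025 points = -1,100 points. All other bidders lose, so their payoff is 0.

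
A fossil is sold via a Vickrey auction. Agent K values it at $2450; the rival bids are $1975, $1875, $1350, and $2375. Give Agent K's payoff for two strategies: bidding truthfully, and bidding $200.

Truthful: $75; alternative: $0.

The highest competing bid is $2375.
Bidding truthfully at $2450: Agent K has the top bid, wins, and pays the second-highest bid $2375. Payoff = $2450 − $2375 = $75.
Bidding $200: the top bid is $2375 (a rival), so Agent K loses. Payoff = $0.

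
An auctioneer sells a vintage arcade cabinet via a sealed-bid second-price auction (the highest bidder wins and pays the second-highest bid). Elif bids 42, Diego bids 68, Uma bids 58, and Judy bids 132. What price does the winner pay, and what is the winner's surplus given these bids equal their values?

Price 68; surplus 64.

Bids in descending order: Judy 132; Diego 68; Uma 58; Elif 42.
Judy is the highest bidder, so Judy wins.
Under the second-price rule, the price is the second-highest bid: 68.
Surplus = 132 − 68 = 64.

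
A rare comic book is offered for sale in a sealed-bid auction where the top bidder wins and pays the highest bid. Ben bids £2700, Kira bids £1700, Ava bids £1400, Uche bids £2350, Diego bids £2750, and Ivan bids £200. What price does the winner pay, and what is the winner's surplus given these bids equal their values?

Price £2750; surplus £0.

Sorted high to low: Diego £2750, then Ben £2700, then Uche £2350, then Kira £1700, then Ava £1400, then Ivan £200.
Diego is the highest bidder, so Diego wins.
Under the first-price rule, the price is the highest bid: £2750.
Surplus = £2750 − £2750 = £0.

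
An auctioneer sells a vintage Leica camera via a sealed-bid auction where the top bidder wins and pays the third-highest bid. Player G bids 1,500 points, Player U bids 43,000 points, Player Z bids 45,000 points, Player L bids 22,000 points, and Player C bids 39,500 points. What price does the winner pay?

39,500 points

Ranking the bids: Player Z 45,000 points; Player U 43,000 points; Player C 39,500 points; Player L 22,000 points; Player G 1,500 points.
Player Z is the highest bidder, so Player Z wins.
Under the third-price rule, the price is the third-highest bid: 39,500 points.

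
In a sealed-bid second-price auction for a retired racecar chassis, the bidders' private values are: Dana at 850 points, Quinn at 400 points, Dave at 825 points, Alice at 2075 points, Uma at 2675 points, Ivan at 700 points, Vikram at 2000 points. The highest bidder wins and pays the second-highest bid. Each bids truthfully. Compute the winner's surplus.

Bids in descending order: Uma 2675 points; Alice 2075 points; Vikram 2000 points; Dana 850 points; Dave 825 points; Ivan 700 points; Quinn 400 points.
Uma wins with the top bid and pays the second-highest, 2075 points.
Surplus = 2675 points − 2075 points = 600 points.

Winner's surplus: 600 points.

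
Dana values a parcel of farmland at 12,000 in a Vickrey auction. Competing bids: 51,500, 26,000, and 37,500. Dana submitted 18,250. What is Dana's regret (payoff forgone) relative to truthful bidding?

The highest competing bid is 51,500.
Bidding truthfully at 12,000: the top bid is 51,500 (a rival), so Dana loses. Payoff = 0.
Bidding 18,250: the top bid is 51,500 (a rival), so Dana loses. Payoff = 0.
Regret = truthful payoff − actual payoff = 0 − 0 = 0.
The bid only affects whether you win, not the price — here both bids land on the same side of the top rival bid, so the deviation is payoff-neutral.

0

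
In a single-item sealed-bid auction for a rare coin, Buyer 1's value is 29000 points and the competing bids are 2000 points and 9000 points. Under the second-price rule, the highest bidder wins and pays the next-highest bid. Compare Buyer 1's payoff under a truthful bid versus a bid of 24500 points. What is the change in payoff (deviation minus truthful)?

The highest competing bid is 9000 points.
Bidding truthfully at 29000 points: Buyer 1 has the top bid, wins, and pays the second-highest bid 9000 points. Payoff = 29000 points − 9000 points = 20000 points.
Bidding 24500 points: Buyer 1 has the top bid, wins, and pays the second-highest bid 9000 points. Payoff = 29000 points − 9000 points = 20000 points.
Change = 20000 points − 20000 points = 0 points.

Payoff change: 0 points.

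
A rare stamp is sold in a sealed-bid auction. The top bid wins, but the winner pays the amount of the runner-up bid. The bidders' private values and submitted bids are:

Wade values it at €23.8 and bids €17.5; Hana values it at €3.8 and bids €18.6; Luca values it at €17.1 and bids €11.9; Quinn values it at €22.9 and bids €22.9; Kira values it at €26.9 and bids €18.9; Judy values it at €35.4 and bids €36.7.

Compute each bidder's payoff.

Bids in descending order: Judy €36.7, then Quinn €22.9, then Kira €18.9, then Hana €18.6, then Wade €17.5, then Luca €11.9.
Judy has the top bid and wins; the price is the second-highest bid, €22.9.
Judy's payoff = €35.4 − €22.9 = €12.5. All other bidders lose, so their payoff is 0.

Wade €0.0, Hana €0.0, Luca €0.0, Quinn €0.0, Kira €0.0, Judy €12.5.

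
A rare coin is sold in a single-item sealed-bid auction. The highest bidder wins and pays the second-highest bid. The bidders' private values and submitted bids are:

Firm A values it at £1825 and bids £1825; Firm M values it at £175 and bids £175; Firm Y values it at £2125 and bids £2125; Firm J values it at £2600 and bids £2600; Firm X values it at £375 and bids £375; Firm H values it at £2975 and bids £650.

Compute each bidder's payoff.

Sorted high to low: Firm J £2600 > Firm Y £2125 > Firm A £1825 > Firm H £650 > Firm X £375 > Firm M £175.
Firm J has the top bid and wins; the price is the second-highest bid, £2125.
Firm J's payoff = £2600 − £2125 = £475. All other bidders lose, so their payoff is 0.

Firm A £0, Firm M £0, Firm Y £0, Firm J £475, Firm X £0, Firm H £0.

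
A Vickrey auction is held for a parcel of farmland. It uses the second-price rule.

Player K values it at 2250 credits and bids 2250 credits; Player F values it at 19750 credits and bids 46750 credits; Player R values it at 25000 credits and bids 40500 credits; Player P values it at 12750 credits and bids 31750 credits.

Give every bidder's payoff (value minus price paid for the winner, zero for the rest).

Sorted high to low: Player F 46750 credits, then Player R 40500 credits, then Player P 31750 credits, then Player K 2250 credits.
Player F has the top bid and wins; the price is the second-highest bid, 40500 credits.
Player F's payoff = 19750 credits − 40500 credits = -20750 credits. All other bidders lose, so their payoff is 0.

Payoffs: Player K 0 credits, Player F -20750 credits, Player R 0 credits, Player P 0 credits.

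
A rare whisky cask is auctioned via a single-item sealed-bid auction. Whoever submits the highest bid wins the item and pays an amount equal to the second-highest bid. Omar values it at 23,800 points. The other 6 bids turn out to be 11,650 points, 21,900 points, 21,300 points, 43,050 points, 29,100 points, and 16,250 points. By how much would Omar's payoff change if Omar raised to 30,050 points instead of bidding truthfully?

Payoff change: 0 points.

The highest competing bid is 43,050 points.
Bidding truthfully at 23,800 points: the top bid is 43,050 points (a rival), so Omar loses. Payoff = 0 points.
Bidding 30,050 points: the top bid is 43,050 points (a rival), so Omar loses. Payoff = 0 points.
Change = 0 points − 0 points = 0 points.
The bid only affects whether you win, not the price — here both bids land on the same side of the top rival bid, so the deviation is payoff-neutral.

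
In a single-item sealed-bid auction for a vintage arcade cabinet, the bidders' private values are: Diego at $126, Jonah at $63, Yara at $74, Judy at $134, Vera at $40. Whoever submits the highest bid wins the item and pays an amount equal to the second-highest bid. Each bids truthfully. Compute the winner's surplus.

Bids in descending order: Judy $134, then Diego $126, then Yara $74, then Jonah $63, then Vera $40.
Judy wins with the top bid and pays the second-highest, $126.
Surplus = $134 − $126 = $8.

Winner's surplus: $8.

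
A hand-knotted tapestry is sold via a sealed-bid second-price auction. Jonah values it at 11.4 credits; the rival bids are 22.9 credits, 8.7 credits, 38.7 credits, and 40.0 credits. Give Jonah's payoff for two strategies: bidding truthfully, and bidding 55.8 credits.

(a) 0.0 credits  (b) -28.6 credits

The highest competing bid is 40.0 credits.
Bidding truthfully at 11.4 credits: the top bid is 40.0 credits (a rival), so Jonah loses. Payoff = 0.0 credits.
Bidding 55.8 credits: Jonah has the top bid, wins, and pays the second-highest bid 40.0 credits. Payoff = 11.4 credits − 40.0 credits = -28.6 credits.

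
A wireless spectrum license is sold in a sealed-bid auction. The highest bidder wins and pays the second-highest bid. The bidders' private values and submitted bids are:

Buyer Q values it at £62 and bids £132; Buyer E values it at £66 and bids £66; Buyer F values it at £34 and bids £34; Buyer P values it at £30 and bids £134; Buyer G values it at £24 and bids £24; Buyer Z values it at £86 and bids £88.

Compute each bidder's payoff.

Buyer Q £0, Buyer E £0, Buyer F £0, Buyer P -£102, Buyer G £0, Buyer Z £0.

Ordered from highest: Buyer P £134, then Buyer Q £132, then Buyer Z £88, then Buyer E £66, then Buyer F £34, then Buyer G £24.
Buyer P has the top bid and wins; the price is the second-highest bid, £132.
Buyer P's payoff = £30 − £132 = -£102. All other bidders lose, so their payoff is 0.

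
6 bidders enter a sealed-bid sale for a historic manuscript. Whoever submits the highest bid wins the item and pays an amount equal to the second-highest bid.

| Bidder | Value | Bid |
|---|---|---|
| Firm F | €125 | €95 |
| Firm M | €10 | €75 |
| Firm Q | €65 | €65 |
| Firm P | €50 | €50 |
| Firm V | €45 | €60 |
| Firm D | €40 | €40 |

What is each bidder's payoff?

Bids in descending order: Firm F €95 > Firm M €75 > Firm Q €65 > Firm V €60 > Firm P €50 > Firm D €40.
Firm F has the top bid and wins; the price is the second-highest bid, €75.
Firm F's payoff = €125 − €75 = €50. All other bidders lose, so their payoff is 0.

Payoffs: Firm F €50, Firm M €0, Firm Q €0, Firm P €0, Firm V €0, Firm D €0.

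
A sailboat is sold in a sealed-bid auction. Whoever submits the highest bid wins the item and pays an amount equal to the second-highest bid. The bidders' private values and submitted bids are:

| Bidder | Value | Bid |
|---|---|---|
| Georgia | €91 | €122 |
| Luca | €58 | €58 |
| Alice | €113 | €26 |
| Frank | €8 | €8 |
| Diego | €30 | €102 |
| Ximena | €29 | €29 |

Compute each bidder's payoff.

Payoffs: Georgia -€11, Luca €0, Alice €0, Frank €0, Diego €0, Ximena €0.

Ordered from highest: Georgia €122 > Diego €102 > Luca €58 > Ximena €29 > Alice €26 > Frank €8.
Georgia has the top bid and wins; the price is the second-highest bid, €102.
Georgia's payoff = €91 − €102 = -€11. All other bidders lose, so their payoff is 0.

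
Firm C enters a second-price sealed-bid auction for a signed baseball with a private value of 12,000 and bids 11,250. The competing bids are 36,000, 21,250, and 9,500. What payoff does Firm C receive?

0

Highest competing bid: 36,000.
Firm C's bid 11,250 is not the highest, so Firm C loses, pays nothing, and earns zero payoff.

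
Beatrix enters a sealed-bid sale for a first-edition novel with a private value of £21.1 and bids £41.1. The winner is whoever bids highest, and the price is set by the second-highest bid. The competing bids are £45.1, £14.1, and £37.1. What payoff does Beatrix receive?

Highest competing bid: £45.1.
Beatrix's bid £41.1 is not the highest, so Beatrix loses, pays nothing, and earns zero payoff.

Payoff = £0.0.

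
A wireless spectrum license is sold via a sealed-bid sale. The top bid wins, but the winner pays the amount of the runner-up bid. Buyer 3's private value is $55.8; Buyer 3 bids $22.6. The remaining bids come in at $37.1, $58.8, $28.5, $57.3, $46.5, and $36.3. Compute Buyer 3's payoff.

$0.0

Highest competing bid: $58.8.
Buyer 3's bid $22.6 is not the highest, so Buyer 3 loses, pays nothing, and earns zero payoff.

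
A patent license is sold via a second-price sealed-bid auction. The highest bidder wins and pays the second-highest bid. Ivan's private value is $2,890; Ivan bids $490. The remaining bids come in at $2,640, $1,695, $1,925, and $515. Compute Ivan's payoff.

Payoff = $0.

Highest competing bid: $2,640.
Ivan's bid $490 is not the highest, so Ivan loses, pays nothing, and earns zero payoff.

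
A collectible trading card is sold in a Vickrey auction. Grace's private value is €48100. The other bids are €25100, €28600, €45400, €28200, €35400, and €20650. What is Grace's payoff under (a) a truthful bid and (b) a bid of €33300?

The highest competing bid is €45400.
Bidding truthfully at €48100: Grace has the top bid, wins, and pays the second-highest bid €45400. Payoff = €48100 − €45400 = €2700.
Bidding €33300: the top bid is €45400 (a rival), so Grace loses. Payoff = €0.

Truthful: €2700; alternative: €0.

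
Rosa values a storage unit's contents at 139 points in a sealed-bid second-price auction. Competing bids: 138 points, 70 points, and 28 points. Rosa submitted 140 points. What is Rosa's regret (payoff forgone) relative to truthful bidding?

0 points

The highest competing bid is 138 points.
Bidding truthfully at 139 points: Rosa has the top bid, wins, and pays the second-highest bid 138 points. Payoff = 139 points − 138 points = 1 points.
Bidding 140 points: Rosa has the top bid, wins, and pays the second-highest bid 138 points. Payoff = 139 points − 138 points = 1 points.
Regret = truthful payoff − actual payoff = 1 points − 1 points = 0 points.
The bid only affects whether you win, not the price — here both bids land on the same side of the top rival bid, so the deviation is payoff-neutral.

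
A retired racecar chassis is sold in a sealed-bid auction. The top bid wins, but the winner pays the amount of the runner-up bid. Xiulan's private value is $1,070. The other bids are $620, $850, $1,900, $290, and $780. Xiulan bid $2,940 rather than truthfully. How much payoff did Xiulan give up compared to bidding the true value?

Regret: $830.

The highest competing bid is $1,900.
Bidding truthfully at $1,070: the top bid is $1,900 (a rival), so Xiulan loses. Payoff = $0.
Bidding $2,940: Xiulan has the top bid, wins, and pays the second-highest bid $1,900. Payoff = $1,070 − $1,900 = -$830.
Regret = truthful payoff − actual payoff = $0 − -$830 = $830.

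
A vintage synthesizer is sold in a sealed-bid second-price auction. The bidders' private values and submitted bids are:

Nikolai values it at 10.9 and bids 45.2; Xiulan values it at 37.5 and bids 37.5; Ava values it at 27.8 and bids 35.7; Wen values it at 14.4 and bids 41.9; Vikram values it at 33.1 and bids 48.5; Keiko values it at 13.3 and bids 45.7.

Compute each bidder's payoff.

Ranking the bids: Vikram 48.5, then Keiko 45.7, then Nikolai 45.2, then Wen 41.9, then Xiulan 37.5, then Ava 35.7.
Vikram has the top bid and wins; the price is the second-highest bid, 45.7.
Vikram's payoff = 33.1 − 45.7 = -12.6. All other bidders lose, so their payoff is 0.

Payoffs: Nikolai 0.0, Xiulan 0.0, Ava 0.0, Wen 0.0, Vikram -12.6, Keiko 0.0.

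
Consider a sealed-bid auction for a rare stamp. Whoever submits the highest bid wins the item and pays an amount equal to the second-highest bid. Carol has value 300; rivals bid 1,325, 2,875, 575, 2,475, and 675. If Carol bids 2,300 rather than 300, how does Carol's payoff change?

The highest competing bid is 2,875.
Bidding truthfully at 300: the top bid is 2,875 (a rival), so Carol loses. Payoff = 0.
Bidding 2,300: the top bid is 2,875 (a rival), so Carol loses. Payoff = 0.
Change = 0 − 0 = 0.

0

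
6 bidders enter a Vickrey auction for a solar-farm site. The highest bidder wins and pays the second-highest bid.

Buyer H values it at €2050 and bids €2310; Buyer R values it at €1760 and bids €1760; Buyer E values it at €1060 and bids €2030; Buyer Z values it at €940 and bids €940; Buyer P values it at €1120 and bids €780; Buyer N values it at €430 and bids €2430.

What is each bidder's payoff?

Buyer H €0, Buyer R €0, Buyer E €0, Buyer Z €0, Buyer P €0, Buyer N -€1880.

Ordered from highest: Buyer N €2430 > Buyer H €2310 > Buyer E €2030 > Buyer R €1760 > Buyer Z €940 > Buyer P €780.
Buyer N has the top bid and wins; the price is the second-highest bid, €2310.
Buyer N's payoff = €430 − €2310 = -€1880. All other bidders lose, so their payoff is 0.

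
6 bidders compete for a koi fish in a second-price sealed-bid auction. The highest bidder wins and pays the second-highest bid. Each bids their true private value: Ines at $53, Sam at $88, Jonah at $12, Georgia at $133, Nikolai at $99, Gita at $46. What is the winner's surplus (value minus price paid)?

Winner's surplus: $34.

Bids in descending order: Georgia $133; Nikolai $99; Sam $88; Ines $53; Gita $46; Jonah $12.
Georgia wins with the top bid and pays the second-highest, $99.
Surplus = $133 − $99 = $34.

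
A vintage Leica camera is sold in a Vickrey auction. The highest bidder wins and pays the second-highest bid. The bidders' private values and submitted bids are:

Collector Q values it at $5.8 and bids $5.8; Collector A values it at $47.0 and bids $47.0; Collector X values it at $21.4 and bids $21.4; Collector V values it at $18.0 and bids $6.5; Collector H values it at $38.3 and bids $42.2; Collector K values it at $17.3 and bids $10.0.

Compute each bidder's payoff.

Payoffs: Collector Q $0.0, Collector A $4.8, Collector X $0.0, Collector V $0.0, Collector H $0.0, Collector K $0.0.

Bids in descending order: Collector A $47.0; Collector H $42.2; Collector X $21.4; Collector K $10.0; Collector V $6.5; Collector Q $5.8.
Collector A has the top bid and wins; the price is the second-highest bid, $42.2.
Collector A's payoff = $47.0 − $42.2 = $4.8. All other bidders lose, so their payoff is 0.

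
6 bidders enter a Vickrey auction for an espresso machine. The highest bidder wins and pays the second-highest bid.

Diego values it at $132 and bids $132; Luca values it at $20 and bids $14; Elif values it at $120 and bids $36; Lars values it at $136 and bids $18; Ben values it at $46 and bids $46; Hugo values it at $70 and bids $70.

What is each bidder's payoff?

Diego $62, Luca $0, Elif $0, Lars $0, Ben $0, Hugo $0.

Bids in descending order: Diego $132 > Hugo $70 > Ben $46 > Elif $36 > Lars $18 > Luca $14.
Diego has the top bid and wins; the price is the second-highest bid, $70.
Diego's payoff = $132 − $70 = $62. All other bidders lose, so their payoff is 0.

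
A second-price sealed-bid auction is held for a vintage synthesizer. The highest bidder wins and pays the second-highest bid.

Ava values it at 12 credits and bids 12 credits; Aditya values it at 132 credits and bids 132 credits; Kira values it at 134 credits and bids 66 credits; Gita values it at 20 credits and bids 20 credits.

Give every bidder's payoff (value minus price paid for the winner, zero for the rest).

Payoffs: Ava 0 credits, Aditya 66 credits, Kira 0 credits, Gita 0 credits.

Sorted high to low: Aditya 132 credits > Kira 66 credits > Gita 20 credits > Ava 12 credits.
Aditya has the top bid and wins; the price is the second-highest bid, 66 credits.
Aditya's payoff = 132 credits − 66 credits = 66 credits. All other bidders lose, so their payoff is 0.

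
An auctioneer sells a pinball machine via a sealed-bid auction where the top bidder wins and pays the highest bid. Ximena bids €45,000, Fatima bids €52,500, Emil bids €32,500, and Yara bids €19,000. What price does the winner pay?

Bids in descending order: Fatima €52,500 > Ximena €45,000 > Emil €32,500 > Yara €19,000.
Fatima is the highest bidder, so Fatima wins.
Under the first-price rule, the price is the highest bid: €52,500.

The winner pays €52,500.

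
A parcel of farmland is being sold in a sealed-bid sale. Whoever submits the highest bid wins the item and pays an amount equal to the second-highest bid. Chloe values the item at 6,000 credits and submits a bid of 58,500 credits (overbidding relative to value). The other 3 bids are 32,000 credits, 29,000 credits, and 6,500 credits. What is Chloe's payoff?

Highest competing bid: 32,000 credits.
Chloe's bid 58,500 credits is the highest overall, so Chloe wins and pays the second-highest bid, 32,000 credits.
Payoff = value − price = 6,000 credits − 32,000 credits = -26,000 credits.
Overbidding won the item at a price above value — truthful bidding would have avoided this loss.

-26,000 credits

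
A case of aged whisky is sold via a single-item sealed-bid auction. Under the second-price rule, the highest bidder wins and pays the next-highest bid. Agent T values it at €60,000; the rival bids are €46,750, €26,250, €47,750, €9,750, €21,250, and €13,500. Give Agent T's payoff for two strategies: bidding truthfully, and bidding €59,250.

Truthful: €12,250; alternative: €12,250.

The highest competing bid is €47,750.
Bidding truthfully at €60,000: Agent T has the top bid, wins, and pays the second-highest bid €47,750. Payoff = €60,000 − €47,750 = €12,250.
Bidding €59,250: Agent T has the top bid, wins, and pays the second-highest bid €47,750. Payoff = €60,000 − €47,750 = €12,250.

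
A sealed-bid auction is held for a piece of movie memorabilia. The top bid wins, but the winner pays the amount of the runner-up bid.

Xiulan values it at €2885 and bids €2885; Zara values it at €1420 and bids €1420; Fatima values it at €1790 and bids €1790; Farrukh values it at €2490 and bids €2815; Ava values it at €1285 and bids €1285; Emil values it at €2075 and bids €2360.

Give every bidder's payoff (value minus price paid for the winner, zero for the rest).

Xiulan €70, Zara €0, Fatima €0, Farrukh €0, Ava €0, Emil €0.

Ordered from highest: Xiulan €2885 > Farrukh €2815 > Emil €2360 > Fatima €1790 > Zara €1420 > Ava €1285.
Xiulan has the top bid and wins; the price is the second-highest bid, €2815.
Xiulan's payoff = €2885 − €2815 = €70. All other bidders lose, so their payoff is 0.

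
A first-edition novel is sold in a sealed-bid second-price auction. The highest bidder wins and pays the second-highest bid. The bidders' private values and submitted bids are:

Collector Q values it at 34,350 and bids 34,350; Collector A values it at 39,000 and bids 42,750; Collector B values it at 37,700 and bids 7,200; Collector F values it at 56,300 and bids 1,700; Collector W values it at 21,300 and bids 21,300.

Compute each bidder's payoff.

Sorted high to low: Collector A 42,750; Collector Q 34,350; Collector W 21,300; Collector B 7,200; Collector F 1,700.
Collector A has the top bid and wins; the price is the second-highest bid, 34,350.
Collector A's payoff = 39,000 − 34,350 = 4,650. All other bidders lose, so their payoff is 0.

Payoffs: Collector Q 0, Collector A 4,650, Collector B 0, Collector F 0, Collector W 0.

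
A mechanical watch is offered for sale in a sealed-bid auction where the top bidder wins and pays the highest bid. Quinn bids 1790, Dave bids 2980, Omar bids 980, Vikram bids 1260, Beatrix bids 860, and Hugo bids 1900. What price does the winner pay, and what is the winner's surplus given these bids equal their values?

The winner pays 2980 for a surplus of 0.

Sorted high to low: Dave 2980, then Hugo 1900, then Quinn 1790, then Vikram 1260, then Omar 980, then Beatrix 860.
Dave is the highest bidder, so Dave wins.
Under the first-price rule, the price is the highest bid: 2980.
Surplus = 2980 − 2980 = 0.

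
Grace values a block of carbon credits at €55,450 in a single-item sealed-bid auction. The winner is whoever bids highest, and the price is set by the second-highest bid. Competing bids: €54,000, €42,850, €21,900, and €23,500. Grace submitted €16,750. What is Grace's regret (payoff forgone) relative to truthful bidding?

The highest competing bid is €54,000.
Bidding truthfully at €55,450: Grace has the top bid, wins, and pays the second-highest bid €54,000. Payoff = €55,450 − €54,000 = €1,450.
Bidding €16,750: the top bid is €54,000 (a rival), so Grace loses. Payoff = €0.
Regret = truthful payoff − actual payoff = €1,450 − €0 = €1,450.
Deviating from a truthful bid can only lose payoff in a second-price auction — never gain.

Regret: €1,450.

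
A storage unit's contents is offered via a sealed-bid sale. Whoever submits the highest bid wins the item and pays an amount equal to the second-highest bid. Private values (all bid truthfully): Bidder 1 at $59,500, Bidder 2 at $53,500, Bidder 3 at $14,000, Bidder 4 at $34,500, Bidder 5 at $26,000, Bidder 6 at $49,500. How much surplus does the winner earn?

Sorted high to low: Bidder 1 $59,500, then Bidder 2 $53,500, then Bidder 6 $49,500, then Bidder 4 $34,500, then Bidder 5 $26,000, then Bidder 3 $14,000.
Bidder 1 wins with the top bid and pays the second-highest, $53,500.
Surplus = $59,500 − $53,500 = $6,000.

$6,000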